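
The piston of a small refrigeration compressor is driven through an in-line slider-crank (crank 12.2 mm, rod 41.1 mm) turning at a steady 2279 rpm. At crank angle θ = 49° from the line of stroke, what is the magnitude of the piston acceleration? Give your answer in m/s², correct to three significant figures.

431

ω = 2π·2279/60 = 238.7 rad/s
x(θ) = r cosθ + √(L² − r² sin²θ); with ω constant, a = ω²·d²x/dθ².
d²x/dθ² = −r cosθ − r²(cos2θ)/√u − r⁴ sin²2θ/(4u^{3/2}),  u = L² − r² sin²θ = 0.00160443 m².
Substituting r = 0.0122 m, L = 0.0411 m, θ = 49°: d²x/dθ² = -0.0075713 m.
a = ω²·d²x/dθ² = (238.7)²·(-0.0075713) = -431.24 m/s²;  |a| = 431.24 m/s².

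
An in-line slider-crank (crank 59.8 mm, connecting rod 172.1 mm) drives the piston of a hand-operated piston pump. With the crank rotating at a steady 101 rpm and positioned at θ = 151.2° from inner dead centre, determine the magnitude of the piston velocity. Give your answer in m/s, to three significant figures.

0.211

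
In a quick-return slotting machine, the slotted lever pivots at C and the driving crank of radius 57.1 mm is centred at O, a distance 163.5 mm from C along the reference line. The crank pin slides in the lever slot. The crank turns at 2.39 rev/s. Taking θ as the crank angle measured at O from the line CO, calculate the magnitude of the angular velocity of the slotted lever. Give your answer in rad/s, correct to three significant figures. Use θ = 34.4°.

ω = 15.02 rad/s (from 2.39 rev/s).
Crank pin A relative to C: A = (d + r cosθ, r sinθ); lever angle φ = atan2(r sinθ, d + r cosθ).
Differentiating tanφ: φ̇ = rω(d cosθ + r)/(d² + r² + 2dr cosθ).
d² + r² + 2dr cosθ = |CA|² = 0.0453989 m²;  d cosθ + r = +0.19201 m.
|ω_lever| = |0.0571·15.02·+0.19201| / 0.0453989 = 3.6265 rad/s.

3.63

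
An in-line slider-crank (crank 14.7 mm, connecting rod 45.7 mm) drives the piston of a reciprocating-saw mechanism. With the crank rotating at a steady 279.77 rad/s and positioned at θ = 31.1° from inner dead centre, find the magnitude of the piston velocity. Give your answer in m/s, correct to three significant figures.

ω = 279.8 rad/s
For an in-line slider-crank, x = r cosθ + √(L² − r² sin²θ), so v = −rω sinθ·[1 + r cosθ/√(L² − r² sin²θ)].
With r = 0.0147 m, L = 0.0457 m, θ = 31.1°: √(L² − r² sin²θ) = 0.045065 m.
v = −0.0147·279.8·0.51653·[1 + 0.0147·0.85627/0.045065] = -2.7176 m/s.
|v| = 2.7176 m/s.

2.72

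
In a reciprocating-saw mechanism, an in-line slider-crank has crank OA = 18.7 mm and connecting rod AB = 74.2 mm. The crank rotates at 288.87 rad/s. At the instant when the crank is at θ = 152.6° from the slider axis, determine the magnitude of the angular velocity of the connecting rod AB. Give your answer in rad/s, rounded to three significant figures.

ω = 288.9 rad/s
The rod makes angle φ with the slider axis where L sinφ = r sinθ; differentiating, L cosφ·φ̇ = r ω cosθ.
L cosφ = √(L² − r² sin²θ) = 0.073699 m.
|ω_rod| = r ω |cosθ| / √(L² − r² sin²θ) = 0.0187·288.9·0.88782/0.073699 = 65.073 rad/s.

65.1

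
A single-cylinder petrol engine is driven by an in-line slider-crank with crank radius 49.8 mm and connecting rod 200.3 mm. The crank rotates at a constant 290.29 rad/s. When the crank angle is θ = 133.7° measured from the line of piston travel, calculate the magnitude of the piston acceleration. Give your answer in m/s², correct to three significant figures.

2930

ω = 290.3 rad/s
x(θ) = r cosθ + √(L² − r² sin²θ); with ω constant, a = ω²·d²x/dθ².
d²x/dθ² = −r cosθ − r²(cos2θ)/√u − r⁴ sin²2θ/(4u^{3/2}),  u = L² − r² sin²θ = 0.0388238 m².
Substituting r = 0.0498 m, L = 0.2003 m, θ = 133.7°: d²x/dθ² = +0.034776 m.
a = ω²·d²x/dθ² = (290.3)²·(+0.034776) = +2930.5 m/s²;  |a| = 2930.5 m/s².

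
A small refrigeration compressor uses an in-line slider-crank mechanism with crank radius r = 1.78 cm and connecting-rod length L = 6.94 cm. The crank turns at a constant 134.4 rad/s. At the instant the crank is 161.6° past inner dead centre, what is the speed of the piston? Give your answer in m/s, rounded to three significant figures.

0.571

ω = 134.4 rad/s
For an in-line slider-crank, x = r cosθ + √(L² − r² sin²θ), so v = −rω sinθ·[1 + r cosθ/√(L² − r² sin²θ)].
With r = 0.0178 m, L = 0.0694 m, θ = 161.6°: √(L² − r² sin²θ) = 0.069172 m.
v = −0.0178·134.4·0.31565·[1 + 0.0178·-0.94888/0.069172] = -0.57075 m/s.
|v| = 0.57075 m/s.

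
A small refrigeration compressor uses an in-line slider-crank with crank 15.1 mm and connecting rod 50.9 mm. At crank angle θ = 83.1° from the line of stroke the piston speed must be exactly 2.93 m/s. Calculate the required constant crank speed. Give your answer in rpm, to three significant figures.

1800

For an in-line slider-crank, |v_piston| = rω|sinθ|·[1 + r cosθ/√(L² − r² sin²θ)].
With r = 0.0151 m, L = 0.0509 m, θ = 83.1°: the bracketed kinematic factor |dx/dθ| = 0.01555 m.
ω = v/|dx/dθ| = 2.93/0.01555 = 188.43 rad/s.
N = 60ω/(2π) = 1799.4 rpm.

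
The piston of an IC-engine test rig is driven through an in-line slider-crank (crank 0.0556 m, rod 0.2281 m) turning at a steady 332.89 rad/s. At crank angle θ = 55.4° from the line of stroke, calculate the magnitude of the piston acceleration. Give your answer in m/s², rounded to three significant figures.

ω = 332.9 rad/s
x(θ) = r cosθ + √(L² − r² sin²θ); with ω constant, a = ω²·d²x/dθ².
d²x/dθ² = −r cosθ − r²(cos2θ)/√u − r⁴ sin²2θ/(4u^{3/2}),  u = L² − r² sin²θ = 0.049935 m².
Substituting r = 0.0556 m, L = 0.2281 m, θ = 55.4°: d²x/dθ² = -0.026847 m.
a = ω²·d²x/dθ² = (332.9)²·(-0.026847) = -2975 m/s²;  |a| = 2975 m/s².

2980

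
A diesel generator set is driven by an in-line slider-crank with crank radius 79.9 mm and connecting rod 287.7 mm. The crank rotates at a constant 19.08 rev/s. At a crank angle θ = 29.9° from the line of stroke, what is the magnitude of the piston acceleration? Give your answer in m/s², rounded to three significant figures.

ω = 2π·19.1 = 119.9 rad/s
x(θ) = r cosθ + √(L² − r² sin²θ); with ω constant, a = ω²·d²x/dθ².
d²x/dθ² = −r cosθ − r²(cos2θ)/√u − r⁴ sin²2θ/(4u^{3/2}),  u = L² − r² sin²θ = 0.0811849 m².
Substituting r = 0.0799 m, L = 0.2877 m, θ = 29.9°: d²x/dθ² = -0.080865 m.
a = ω²·d²x/dθ² = (119.9)²·(-0.080865) = -1162.2 m/s²;  |a| = 1162.2 m/s².

1160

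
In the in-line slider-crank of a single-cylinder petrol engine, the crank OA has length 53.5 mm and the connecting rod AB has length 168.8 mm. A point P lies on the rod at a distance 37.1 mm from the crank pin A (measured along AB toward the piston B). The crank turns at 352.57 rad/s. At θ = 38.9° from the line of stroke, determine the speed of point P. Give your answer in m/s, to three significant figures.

ω = 352.6 rad/s.  Crank-pin speed |V_A| = rω = 18.862 m/s, perpendicular to OA.
Rod angle: sinφ = −(r/L) sinθ ⇒ φ = -11.480°; ω_rod = −rω cosθ/√(L²−r²sin²θ) = -88.74 rad/s.
V_P = V_A + ω_rod × AP, with AP = 0.0371 m along the rod.
Components: V_Px = −rω sinθ − a·ω_rod·sinφ = -12.5 m/s;  V_Py = rω cosθ + a·ω_rod·cosφ = +11.453 m/s.
|V_P| = √(V_Px² + V_Py²) = 16.954 m/s.

17.0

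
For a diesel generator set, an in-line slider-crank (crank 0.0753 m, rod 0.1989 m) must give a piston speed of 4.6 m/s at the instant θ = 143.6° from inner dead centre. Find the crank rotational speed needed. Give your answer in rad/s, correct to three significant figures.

150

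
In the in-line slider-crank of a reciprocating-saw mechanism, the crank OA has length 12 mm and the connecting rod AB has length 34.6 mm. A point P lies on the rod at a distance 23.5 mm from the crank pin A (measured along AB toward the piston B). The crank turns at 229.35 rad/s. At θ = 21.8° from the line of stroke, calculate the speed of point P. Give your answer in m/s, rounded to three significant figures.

ω = 229.3 rad/s.  Crank-pin speed |V_A| = rω = 2.7522 m/s, perpendicular to OA.
Rod angle: sinφ = −(r/L) sinθ ⇒ φ = -7.400°; ω_rod = −rω cosθ/√(L²−r²sin²θ) = -74.475 rad/s.
V_P = V_A + ω_rod × AP, with AP = 0.0235 m along the rod.
Components: V_Px = −rω sinθ − a·ω_rod·sinφ = -1.2475 m/s;  V_Py = rω cosθ + a·ω_rod·cosφ = +0.81979 m/s.
|V_P| = √(V_Px² + V_Py²) = 1.4927 m/s.

1.49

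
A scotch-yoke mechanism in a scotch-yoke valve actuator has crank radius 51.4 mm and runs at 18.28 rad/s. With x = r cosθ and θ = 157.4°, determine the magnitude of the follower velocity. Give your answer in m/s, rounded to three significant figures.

ω = 18.28 rad/s
x = r cosθ ⇒ ẋ = −rω sinθ.
|v| = rω|sinθ| = 0.0514·18.28·|sin 157.4°| = 0.36108 m/s.

0.361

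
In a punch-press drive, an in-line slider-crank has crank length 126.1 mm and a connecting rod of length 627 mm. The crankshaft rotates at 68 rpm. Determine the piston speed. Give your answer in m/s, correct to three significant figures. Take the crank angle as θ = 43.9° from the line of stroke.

ω = 2π·68/60 = 7.121 rad/s
For an in-line slider-crank, x = r cosθ + √(L² − r² sin²θ), so v = −rω sinθ·[1 + r cosθ/√(L² − r² sin²θ)].
With r = 0.1261 m, L = 0.627 m, θ = 43.9°: √(L² − r² sin²θ) = 0.62087 m.
v = −0.1261·7.121·0.69340·[1 + 0.1261·0.72055/0.62087] = -0.71376 m/s.
|v| = 0.71376 m/s.

0.714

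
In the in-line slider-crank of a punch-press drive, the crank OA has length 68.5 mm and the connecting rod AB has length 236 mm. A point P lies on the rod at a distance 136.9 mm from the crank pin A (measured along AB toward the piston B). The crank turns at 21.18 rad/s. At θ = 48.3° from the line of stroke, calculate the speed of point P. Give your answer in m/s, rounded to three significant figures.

1.27

ω = 21.18 rad/s.  Crank-pin speed |V_A| = rω = 1.4508 m/s, perpendicular to OA.
Rod angle: sinφ = −(r/L) sinθ ⇒ φ = -12.516°; ω_rod = −rω cosθ/√(L²−r²sin²θ) = -4.1891 rad/s.
V_P = V_A + ω_rod × AP, with AP = 0.1369 m along the rod.
Components: V_Px = −rω sinθ − a·ω_rod·sinφ = -1.2075 m/s;  V_Py = rω cosθ + a·ω_rod·cosφ = +0.40528 m/s.
|V_P| = √(V_Px² + V_Py²) = 1.2737 m/s.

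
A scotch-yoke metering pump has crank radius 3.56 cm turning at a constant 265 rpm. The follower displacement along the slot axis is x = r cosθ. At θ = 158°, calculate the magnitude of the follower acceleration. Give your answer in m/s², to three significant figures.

ω = 27.75 rad/s (from 265 rpm).
x = r cosθ ⇒ ẍ = −rω² cosθ (ω constant).
|a| = rω²|cosθ| = 0.0356·(27.75)²·|cos 158°| = 25.419 m/s².

25.4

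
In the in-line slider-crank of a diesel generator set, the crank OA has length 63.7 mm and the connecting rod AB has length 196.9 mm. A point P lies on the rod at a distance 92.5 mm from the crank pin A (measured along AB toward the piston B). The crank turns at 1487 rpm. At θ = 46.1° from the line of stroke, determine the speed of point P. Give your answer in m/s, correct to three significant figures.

ω = 155.7 rad/s.  Crank-pin speed |V_A| = rω = 9.9193 m/s, perpendicular to OA.
Rod angle: sinφ = −(r/L) sinθ ⇒ φ = -13.480°; ω_rod = −rω cosθ/√(L²−r²sin²θ) = -35.921 rad/s.
V_P = V_A + ω_rod × AP, with AP = 0.0925 m along the rod.
Components: V_Px = −rω sinθ − a·ω_rod·sinφ = -7.9219 m/s;  V_Py = rω cosθ + a·ω_rod·cosφ = +3.6469 m/s.
|V_P| = √(V_Px² + V_Py²) = 8.721 m/s.

8.72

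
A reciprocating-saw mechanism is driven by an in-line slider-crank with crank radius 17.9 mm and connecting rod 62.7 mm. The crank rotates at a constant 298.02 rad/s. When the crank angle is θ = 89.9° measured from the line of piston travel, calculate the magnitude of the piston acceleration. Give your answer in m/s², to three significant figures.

ω = 298 rad/s
x(θ) = r cosθ + √(L² − r² sin²θ); with ω constant, a = ω²·d²x/dθ².
d²x/dθ² = −r cosθ − r²(cos2θ)/√u − r⁴ sin²2θ/(4u^{3/2}),  u = L² − r² sin²θ = 0.00361088 m².
Substituting r = 0.0179 m, L = 0.0627 m, θ = 89.9°: d²x/dθ² = +0.0053008 m.
a = ω²·d²x/dθ² = (298)²·(+0.0053008) = +470.8 m/s²;  |a| = 470.8 m/s².

471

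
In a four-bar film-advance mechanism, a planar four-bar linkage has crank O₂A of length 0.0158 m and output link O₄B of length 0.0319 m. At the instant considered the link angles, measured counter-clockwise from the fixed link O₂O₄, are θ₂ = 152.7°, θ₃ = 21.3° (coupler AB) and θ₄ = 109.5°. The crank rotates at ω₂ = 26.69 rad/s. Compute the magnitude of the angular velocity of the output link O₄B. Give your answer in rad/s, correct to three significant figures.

9.92

ω₂ = 26.69 rad/s
Differentiating the loop-closure r₂e^{iθ₂}+r₃e^{iθ₃}=r₁+r₄e^{iθ₄} gives r₂ω₂e^{iθ₂}+r₃ω₃e^{iθ₃}=r₄ω₄e^{iθ₄}.
Eliminating the other unknown: ω₄ = r₂ω₂ sin(θ₂−θ₃) / [r₄ sin(θ₄−θ₃)].
Numerator sine = +0.75011; denominator sine = +0.99951.
Result = 0.0158·26.69·(+0.75011) / (0.0319·(+0.99951)) = +9.921 rad/s; magnitude 9.921 rad/s.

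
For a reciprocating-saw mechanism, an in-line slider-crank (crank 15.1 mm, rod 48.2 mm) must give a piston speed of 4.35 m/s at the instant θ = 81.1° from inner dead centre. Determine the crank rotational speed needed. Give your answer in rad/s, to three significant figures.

For an in-line slider-crank, |v_piston| = rω|sinθ|·[1 + r cosθ/√(L² − r² sin²θ)].
With r = 0.0151 m, L = 0.0482 m, θ = 81.1°: the bracketed kinematic factor |dx/dθ| = 0.015679 m.
ω = v/|dx/dθ| = 4.35/0.015679 = 277.45 rad/s.

277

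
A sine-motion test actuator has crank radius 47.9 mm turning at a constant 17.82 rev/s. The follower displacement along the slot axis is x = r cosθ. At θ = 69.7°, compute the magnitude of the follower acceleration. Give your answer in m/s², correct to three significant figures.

ω = 112 rad/s (from 17.82 rev/s).
x = r cosθ ⇒ ẍ = −rω² cosθ (ω constant).
|a| = rω²|cosθ| = 0.0479·(112)²·|cos 69.7°| = 208.33 m/s².

208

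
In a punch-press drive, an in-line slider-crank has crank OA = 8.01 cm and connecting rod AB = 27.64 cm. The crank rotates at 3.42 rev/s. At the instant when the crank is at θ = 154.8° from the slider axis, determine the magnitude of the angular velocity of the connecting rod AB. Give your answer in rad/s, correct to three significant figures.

5.68

ω = 21.49 rad/s (converted from 3.42 rev/s).
The rod makes angle φ with the slider axis where L sinφ = r sinθ; differentiating, L cosφ·φ̇ = r ω cosθ.
L cosφ = √(L² − r² sin²θ) = 0.27429 m.
|ω_rod| = r ω |cosθ| / √(L² − r² sin²θ) = 0.0801·21.49·0.90483/0.27429 = 5.678 rad/s.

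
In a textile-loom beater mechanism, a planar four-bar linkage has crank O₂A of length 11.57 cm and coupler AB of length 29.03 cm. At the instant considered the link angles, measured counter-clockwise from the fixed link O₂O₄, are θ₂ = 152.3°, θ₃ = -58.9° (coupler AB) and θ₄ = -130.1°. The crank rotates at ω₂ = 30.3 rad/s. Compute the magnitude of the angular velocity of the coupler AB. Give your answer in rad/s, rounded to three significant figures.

ω₂ = 30.3 rad/s
Differentiating the loop-closure r₂e^{iθ₂}+r₃e^{iθ₃}=r₁+r₄e^{iθ₄} gives r₂ω₂e^{iθ₂}+r₃ω₃e^{iθ₃}=r₄ω₄e^{iθ₄}.
Eliminating the other unknown: ω₃ = r₂ω₂ sin(θ₄−θ₂) / [r₃ sin(θ₃−θ₄)].
Numerator sine = +0.97667; denominator sine = +0.94665.
Result = 0.1157·30.3·(+0.97667) / (0.2903·(+0.94665)) = +12.459 rad/s; magnitude 12.459 rad/s.

12.5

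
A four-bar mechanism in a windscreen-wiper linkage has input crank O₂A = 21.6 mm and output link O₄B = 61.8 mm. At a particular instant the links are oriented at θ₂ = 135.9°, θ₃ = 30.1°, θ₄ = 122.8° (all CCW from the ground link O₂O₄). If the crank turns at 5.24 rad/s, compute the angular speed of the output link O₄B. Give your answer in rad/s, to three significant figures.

ω₂ = 5.24 rad/s
Differentiating the loop-closure r₂e^{iθ₂}+r₃e^{iθ₃}=r₁+r₄e^{iθ₄} gives r₂ω₂e^{iθ₂}+r₃ω₃e^{iθ₃}=r₄ω₄e^{iθ₄}.
Eliminating the other unknown: ω₄ = r₂ω₂ sin(θ₂−θ₃) / [r₄ sin(θ₄−θ₃)].
Numerator sine = +0.96222; denominator sine = +0.99889.
Result = 0.0216·5.24·(+0.96222) / (0.0618·(+0.99889)) = +1.7642 rad/s; magnitude 1.7642 rad/s.

1.76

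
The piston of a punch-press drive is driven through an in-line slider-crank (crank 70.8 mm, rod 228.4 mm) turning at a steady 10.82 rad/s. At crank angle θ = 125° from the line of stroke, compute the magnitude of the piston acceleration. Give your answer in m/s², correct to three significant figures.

5.60

ω = 10.82 rad/s
x(θ) = r cosθ + √(L² − r² sin²θ); with ω constant, a = ω²·d²x/dθ².
d²x/dθ² = −r cosθ − r²(cos2θ)/√u − r⁴ sin²2θ/(4u^{3/2}),  u = L² − r² sin²θ = 0.048803 m².
Substituting r = 0.0708 m, L = 0.2284 m, θ = 125°: d²x/dθ² = +0.047855 m.
a = ω²·d²x/dθ² = (10.82)²·(+0.047855) = +5.6025 m/s²;  |a| = 5.6025 m/s².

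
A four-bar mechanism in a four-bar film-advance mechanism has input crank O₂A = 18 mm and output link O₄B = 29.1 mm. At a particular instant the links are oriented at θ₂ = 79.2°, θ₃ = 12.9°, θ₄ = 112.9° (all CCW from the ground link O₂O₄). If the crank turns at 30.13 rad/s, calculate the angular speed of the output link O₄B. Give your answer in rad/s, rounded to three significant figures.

17.3

ω₂ = 30.13 rad/s
Differentiating the loop-closure r₂e^{iθ₂}+r₃e^{iθ₃}=r₁+r₄e^{iθ₄} gives r₂ω₂e^{iθ₂}+r₃ω₃e^{iθ₃}=r₄ω₄e^{iθ₄}.
Eliminating the other unknown: ω₄ = r₂ω₂ sin(θ₂−θ₃) / [r₄ sin(θ₄−θ₃)].
Numerator sine = +0.91566; denominator sine = +0.98481.
Result = 0.018·30.13·(+0.91566) / (0.0291·(+0.98481)) = +17.329 rad/s; magnitude 17.329 rad/s.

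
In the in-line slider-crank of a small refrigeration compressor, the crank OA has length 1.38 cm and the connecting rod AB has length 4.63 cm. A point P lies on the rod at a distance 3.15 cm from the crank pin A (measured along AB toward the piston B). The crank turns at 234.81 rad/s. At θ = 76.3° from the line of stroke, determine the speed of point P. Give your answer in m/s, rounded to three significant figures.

ω = 234.8 rad/s.  Crank-pin speed |V_A| = rω = 3.2404 m/s, perpendicular to OA.
Rod angle: sinφ = −(r/L) sinθ ⇒ φ = -16.833°; ω_rod = −rω cosθ/√(L²−r²sin²θ) = -17.317 rad/s.
V_P = V_A + ω_rod × AP, with AP = 0.0315 m along the rod.
Components: V_Px = −rω sinθ − a·ω_rod·sinφ = -3.3062 m/s;  V_Py = rω cosθ + a·ω_rod·cosφ = +0.24532 m/s.
|V_P| = √(V_Px² + V_Py²) = 3.3152 m/s.

3.32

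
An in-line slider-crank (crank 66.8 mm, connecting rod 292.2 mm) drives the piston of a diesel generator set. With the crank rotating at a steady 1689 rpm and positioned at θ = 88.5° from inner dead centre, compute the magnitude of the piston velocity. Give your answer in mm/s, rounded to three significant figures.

ω = 2π·1689/60 = 176.9 rad/s
For an in-line slider-crank, x = r cosθ + √(L² − r² sin²θ), so v = −rω sinθ·[1 + r cosθ/√(L² − r² sin²θ)].
With r = 0.0668 m, L = 0.2922 m, θ = 88.5°: √(L² − r² sin²θ) = 0.28447 m.
v = −0.0668·176.9·0.99966·[1 + 0.0668·0.02618/0.28447] = -11.884 m/s.
|v| = 11.884 m/s = 11884 mm/s.

11900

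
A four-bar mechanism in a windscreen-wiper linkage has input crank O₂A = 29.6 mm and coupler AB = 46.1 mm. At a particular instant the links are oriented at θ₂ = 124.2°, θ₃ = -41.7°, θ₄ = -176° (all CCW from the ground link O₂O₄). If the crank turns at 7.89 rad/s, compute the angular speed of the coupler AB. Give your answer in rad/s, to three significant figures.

6.12

ω₂ = 7.89 rad/s
Differentiating the loop-closure r₂e^{iθ₂}+r₃e^{iθ₃}=r₁+r₄e^{iθ₄} gives r₂ω₂e^{iθ₂}+r₃ω₃e^{iθ₃}=r₄ω₄e^{iθ₄}.
Eliminating the other unknown: ω₃ = r₂ω₂ sin(θ₄−θ₂) / [r₃ sin(θ₃−θ₄)].
Numerator sine = +0.86427; denominator sine = +0.71569.
Result = 0.0296·7.89·(+0.86427) / (0.0461·(+0.71569)) = +6.1178 rad/s; magnitude 6.1178 rad/s.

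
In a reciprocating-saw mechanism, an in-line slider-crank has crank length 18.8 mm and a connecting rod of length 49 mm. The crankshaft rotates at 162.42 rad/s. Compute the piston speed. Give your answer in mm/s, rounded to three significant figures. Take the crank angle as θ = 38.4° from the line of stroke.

2480

ω = 162.4 rad/s
For an in-line slider-crank, x = r cosθ + √(L² − r² sin²θ), so v = −rω sinθ·[1 + r cosθ/√(L² − r² sin²θ)].
With r = 0.0188 m, L = 0.049 m, θ = 38.4°: √(L² − r² sin²θ) = 0.047588 m.
v = −0.0188·162.4·0.62115·[1 + 0.0188·0.78369/0.047588] = -2.4839 m/s.
|v| = 2.4839 m/s = 2483.9 mm/s.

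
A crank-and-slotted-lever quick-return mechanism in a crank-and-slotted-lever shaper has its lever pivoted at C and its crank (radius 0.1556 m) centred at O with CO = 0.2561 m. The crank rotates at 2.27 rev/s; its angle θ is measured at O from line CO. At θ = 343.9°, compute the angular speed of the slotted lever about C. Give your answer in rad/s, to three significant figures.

ω = 14.26 rad/s (from 2.27 rev/s).
Crank pin A relative to C: A = (d + r cosθ, r sinθ); lever angle φ = atan2(r sinθ, d + r cosθ).
Differentiating tanφ: φ̇ = rω(d cosθ + r)/(d² + r² + 2dr cosθ).
d² + r² + 2dr cosθ = |CA|² = 0.166371 m²;  d cosθ + r = +0.40166 m.
|ω_lever| = |0.1556·14.26·+0.40166| / 0.166371 = 5.3579 rad/s.

5.36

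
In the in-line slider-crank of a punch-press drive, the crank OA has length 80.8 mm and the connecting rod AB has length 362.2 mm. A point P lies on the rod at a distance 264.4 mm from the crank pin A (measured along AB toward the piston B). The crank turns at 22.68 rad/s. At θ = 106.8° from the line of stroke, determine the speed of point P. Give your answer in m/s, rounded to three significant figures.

1.68

ω = 22.68 rad/s.  Crank-pin speed |V_A| = rω = 1.8325 m/s, perpendicular to OA.
Rod angle: sinφ = −(r/L) sinθ ⇒ φ = -12.331°; ω_rod = −rω cosθ/√(L²−r²sin²θ) = +1.4969 rad/s.
V_P = V_A + ω_rod × AP, with AP = 0.2644 m along the rod.
Components: V_Px = −rω sinθ − a·ω_rod·sinφ = -1.6698 m/s;  V_Py = rω cosθ + a·ω_rod·cosφ = -0.14302 m/s.
|V_P| = √(V_Px² + V_Py²) = 1.6759 m/s.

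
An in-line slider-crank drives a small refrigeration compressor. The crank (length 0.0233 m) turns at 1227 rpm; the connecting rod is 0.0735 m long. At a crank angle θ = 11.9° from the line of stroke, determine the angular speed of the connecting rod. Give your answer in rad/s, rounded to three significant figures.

39.9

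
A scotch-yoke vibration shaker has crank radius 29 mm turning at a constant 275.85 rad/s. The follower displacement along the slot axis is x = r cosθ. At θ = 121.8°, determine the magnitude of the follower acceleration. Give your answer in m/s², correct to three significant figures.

ω = 275.9 rad/s
x = r cosθ ⇒ ẍ = −rω² cosθ (ω constant).
|a| = rω²|cosθ| = 0.029·(275.9)²·|cos 121.8°| = 1162.8 m/s².

1160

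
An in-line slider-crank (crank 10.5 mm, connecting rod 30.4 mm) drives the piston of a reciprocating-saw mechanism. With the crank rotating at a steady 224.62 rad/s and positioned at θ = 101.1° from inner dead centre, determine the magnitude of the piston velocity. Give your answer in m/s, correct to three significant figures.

ω = 224.6 rad/s
For an in-line slider-crank, x = r cosθ + √(L² − r² sin²θ), so v = −rω sinθ·[1 + r cosθ/√(L² − r² sin²θ)].
With r = 0.0105 m, L = 0.0304 m, θ = 101.1°: √(L² − r² sin²θ) = 0.028601 m.
v = −0.0105·224.6·0.98129·[1 + 0.0105·-0.19252/0.028601] = -2.1508 m/s.
|v| = 2.1508 m/s.

2.15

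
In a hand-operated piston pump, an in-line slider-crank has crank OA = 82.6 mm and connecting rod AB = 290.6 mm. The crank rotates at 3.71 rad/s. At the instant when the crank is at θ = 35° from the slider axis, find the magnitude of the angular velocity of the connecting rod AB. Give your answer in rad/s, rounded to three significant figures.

ω = 3.71 rad/s
The rod makes angle φ with the slider axis where L sinφ = r sinθ; differentiating, L cosφ·φ̇ = r ω cosθ.
L cosφ = √(L² − r² sin²θ) = 0.28671 m.
|ω_rod| = r ω |cosθ| / √(L² − r² sin²θ) = 0.0826·3.71·0.81915/0.28671 = 0.87553 rad/s.

0.876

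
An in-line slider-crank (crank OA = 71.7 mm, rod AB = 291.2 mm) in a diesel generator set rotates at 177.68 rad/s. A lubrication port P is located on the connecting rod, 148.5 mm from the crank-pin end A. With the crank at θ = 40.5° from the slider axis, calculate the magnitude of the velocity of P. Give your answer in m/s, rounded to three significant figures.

10.2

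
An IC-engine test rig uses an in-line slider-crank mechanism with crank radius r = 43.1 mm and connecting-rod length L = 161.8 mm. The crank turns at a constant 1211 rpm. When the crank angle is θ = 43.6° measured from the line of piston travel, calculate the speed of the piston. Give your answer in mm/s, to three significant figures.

4510

ω = 2π·1211/60 = 126.8 rad/s
For an in-line slider-crank, x = r cosθ + √(L² − r² sin²θ), so v = −rω sinθ·[1 + r cosθ/√(L² − r² sin²θ)].
With r = 0.0431 m, L = 0.1618 m, θ = 43.6°: √(L² − r² sin²θ) = 0.15905 m.
v = −0.0431·126.8·0.68962·[1 + 0.0431·0.72417/0.15905] = -4.509 m/s.
|v| = 4.509 m/s = 4509 mm/s.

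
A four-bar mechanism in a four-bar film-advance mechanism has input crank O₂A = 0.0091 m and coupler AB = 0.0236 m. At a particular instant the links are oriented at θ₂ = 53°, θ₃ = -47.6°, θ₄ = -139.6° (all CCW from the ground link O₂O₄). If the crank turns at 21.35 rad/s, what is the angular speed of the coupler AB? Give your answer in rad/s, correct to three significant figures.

1.80

ω₂ = 21.35 rad/s
Differentiating the loop-closure r₂e^{iθ₂}+r₃e^{iθ₃}=r₁+r₄e^{iθ₄} gives r₂ω₂e^{iθ₂}+r₃ω₃e^{iθ₃}=r₄ω₄e^{iθ₄}.
Eliminating the other unknown: ω₃ = r₂ω₂ sin(θ₄−θ₂) / [r₃ sin(θ₃−θ₄)].
Numerator sine = +0.21814; denominator sine = +0.99939.
Result = 0.0091·21.35·(+0.21814) / (0.0236·(+0.99939)) = +1.7969 rad/s; magnitude 1.7969 rad/s.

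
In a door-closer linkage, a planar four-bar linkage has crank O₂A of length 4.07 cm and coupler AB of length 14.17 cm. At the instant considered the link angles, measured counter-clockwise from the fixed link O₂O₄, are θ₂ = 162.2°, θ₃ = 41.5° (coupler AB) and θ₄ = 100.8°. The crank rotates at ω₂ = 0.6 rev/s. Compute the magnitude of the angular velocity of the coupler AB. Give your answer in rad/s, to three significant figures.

ω₂ = 3.77 rad/s (from 0.6 rev/s).
Differentiating the loop-closure r₂e^{iθ₂}+r₃e^{iθ₃}=r₁+r₄e^{iθ₄} gives r₂ω₂e^{iθ₂}+r₃ω₃e^{iθ₃}=r₄ω₄e^{iθ₄}.
Eliminating the other unknown: ω₃ = r₂ω₂ sin(θ₄−θ₂) / [r₃ sin(θ₃−θ₄)].
Numerator sine = -0.87798; denominator sine = -0.85985.
Result = 0.0407·3.77·(-0.87798) / (0.1417·(-0.85985)) = +1.1057 rad/s; magnitude 1.1057 rad/s.

1.11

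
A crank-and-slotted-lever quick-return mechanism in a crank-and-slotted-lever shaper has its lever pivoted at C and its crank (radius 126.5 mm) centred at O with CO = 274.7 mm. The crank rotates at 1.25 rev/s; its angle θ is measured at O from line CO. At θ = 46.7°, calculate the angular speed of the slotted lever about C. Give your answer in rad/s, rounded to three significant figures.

2.25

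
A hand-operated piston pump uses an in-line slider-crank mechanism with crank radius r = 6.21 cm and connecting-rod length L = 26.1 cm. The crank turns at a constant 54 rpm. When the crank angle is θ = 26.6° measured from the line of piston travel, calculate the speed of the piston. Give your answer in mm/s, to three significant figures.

191

ω = 2π·54/60 = 5.655 rad/s
For an in-line slider-crank, x = r cosθ + √(L² − r² sin²θ), so v = −rω sinθ·[1 + r cosθ/√(L² − r² sin²θ)].
With r = 0.0621 m, L = 0.261 m, θ = 26.6°: √(L² − r² sin²θ) = 0.25951 m.
v = −0.0621·5.655·0.44776·[1 + 0.0621·0.89415/0.25951] = -0.19088 m/s.
|v| = 0.19088 m/s = 190.88 mm/s.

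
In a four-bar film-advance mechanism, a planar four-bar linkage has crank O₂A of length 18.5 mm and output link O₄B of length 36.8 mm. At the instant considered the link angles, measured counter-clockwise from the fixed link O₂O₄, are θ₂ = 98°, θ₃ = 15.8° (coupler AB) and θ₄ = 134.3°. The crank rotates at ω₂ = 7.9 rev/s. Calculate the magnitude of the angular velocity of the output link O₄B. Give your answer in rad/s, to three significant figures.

28.1

ω₂ = 49.64 rad/s (from 7.9 rev/s).
Differentiating the loop-closure r₂e^{iθ₂}+r₃e^{iθ₃}=r₁+r₄e^{iθ₄} gives r₂ω₂e^{iθ₂}+r₃ω₃e^{iθ₃}=r₄ω₄e^{iθ₄}.
Eliminating the other unknown: ω₄ = r₂ω₂ sin(θ₂−θ₃) / [r₄ sin(θ₄−θ₃)].
Numerator sine = +0.99075; denominator sine = +0.87882.
Result = 0.0185·49.64·(+0.99075) / (0.0368·(+0.87882)) = +28.132 rad/s; magnitude 28.132 rad/s.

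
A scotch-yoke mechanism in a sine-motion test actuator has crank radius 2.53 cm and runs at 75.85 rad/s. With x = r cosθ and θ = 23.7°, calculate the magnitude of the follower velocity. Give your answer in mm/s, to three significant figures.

ω = 75.85 rad/s
x = r cosθ ⇒ ẋ = −rω sinθ.
|v| = rω|sinθ| = 0.0253·75.85·|sin 23.7°| = 0.77134 m/s = 771.34 mm/s.

771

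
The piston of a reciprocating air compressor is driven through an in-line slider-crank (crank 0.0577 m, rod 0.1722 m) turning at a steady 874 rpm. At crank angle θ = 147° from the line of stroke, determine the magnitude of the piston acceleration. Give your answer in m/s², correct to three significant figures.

ω = 2π·874/60 = 91.53 rad/s
x(θ) = r cosθ + √(L² − r² sin²θ); with ω constant, a = ω²·d²x/dθ².
d²x/dθ² = −r cosθ − r²(cos2θ)/√u − r⁴ sin²2θ/(4u^{3/2}),  u = L² − r² sin²θ = 0.0286653 m².
Substituting r = 0.0577 m, L = 0.1722 m, θ = 147°: d²x/dθ² = +0.039917 m.
a = ω²·d²x/dθ² = (91.53)²·(+0.039917) = +334.38 m/s²;  |a| = 334.38 m/s².

334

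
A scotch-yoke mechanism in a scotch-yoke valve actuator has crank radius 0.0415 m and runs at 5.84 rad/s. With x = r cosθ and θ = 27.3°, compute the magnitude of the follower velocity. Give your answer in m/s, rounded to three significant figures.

0.111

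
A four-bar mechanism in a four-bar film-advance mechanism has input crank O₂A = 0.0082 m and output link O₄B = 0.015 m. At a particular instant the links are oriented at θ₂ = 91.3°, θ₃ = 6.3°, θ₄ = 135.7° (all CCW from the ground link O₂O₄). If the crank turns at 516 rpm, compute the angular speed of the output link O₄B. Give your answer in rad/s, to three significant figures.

38.1

ω₂ = 54.04 rad/s (from 516 rpm).
Differentiating the loop-closure r₂e^{iθ₂}+r₃e^{iθ₃}=r₁+r₄e^{iθ₄} gives r₂ω₂e^{iθ₂}+r₃ω₃e^{iθ₃}=r₄ω₄e^{iθ₄}.
Eliminating the other unknown: ω₄ = r₂ω₂ sin(θ₂−θ₃) / [r₄ sin(θ₄−θ₃)].
Numerator sine = +0.99619; denominator sine = +0.77273.
Result = 0.0082·54.04·(+0.99619) / (0.015·(+0.77273)) = +38.082 rad/s; magnitude 38.082 rad/s.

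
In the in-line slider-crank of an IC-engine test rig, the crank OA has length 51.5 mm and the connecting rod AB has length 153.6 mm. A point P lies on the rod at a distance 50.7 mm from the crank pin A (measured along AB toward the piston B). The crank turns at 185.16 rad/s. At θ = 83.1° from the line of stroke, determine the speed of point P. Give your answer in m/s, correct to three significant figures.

ω = 185.2 rad/s.  Crank-pin speed |V_A| = rω = 9.5357 m/s, perpendicular to OA.
Rod angle: sinφ = −(r/L) sinθ ⇒ φ = -19.442°; ω_rod = −rω cosθ/√(L²−r²sin²θ) = -7.9093 rad/s.
V_P = V_A + ω_rod × AP, with AP = 0.0507 m along the rod.
Components: V_Px = −rω sinθ − a·ω_rod·sinφ = -9.6002 m/s;  V_Py = rω cosθ + a·ω_rod·cosφ = +0.76746 m/s.
|V_P| = √(V_Px² + V_Py²) = 9.6308 m/s.

9.63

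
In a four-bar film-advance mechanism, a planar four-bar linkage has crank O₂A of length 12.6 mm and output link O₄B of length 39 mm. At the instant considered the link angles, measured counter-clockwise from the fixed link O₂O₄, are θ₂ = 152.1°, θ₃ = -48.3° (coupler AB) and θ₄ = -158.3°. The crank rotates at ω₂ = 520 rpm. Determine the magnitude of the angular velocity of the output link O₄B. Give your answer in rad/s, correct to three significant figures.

6.53

ω₂ = 54.45 rad/s (from 520 rpm).
Differentiating the loop-closure r₂e^{iθ₂}+r₃e^{iθ₃}=r₁+r₄e^{iθ₄} gives r₂ω₂e^{iθ₂}+r₃ω₃e^{iθ₃}=r₄ω₄e^{iθ₄}.
Eliminating the other unknown: ω₄ = r₂ω₂ sin(θ₂−θ₃) / [r₄ sin(θ₄−θ₃)].
Numerator sine = -0.34857; denominator sine = -0.93969.
Result = 0.0126·54.45·(-0.34857) / (0.039·(-0.93969)) = +6.526 rad/s; magnitude 6.526 rad/s.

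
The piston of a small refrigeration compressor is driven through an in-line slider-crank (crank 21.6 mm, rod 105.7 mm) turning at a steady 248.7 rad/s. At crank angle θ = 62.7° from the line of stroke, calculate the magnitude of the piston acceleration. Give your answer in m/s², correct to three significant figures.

ω = 248.7 rad/s
x(θ) = r cosθ + √(L² − r² sin²θ); with ω constant, a = ω²·d²x/dθ².
d²x/dθ² = −r cosθ − r²(cos2θ)/√u − r⁴ sin²2θ/(4u^{3/2}),  u = L² − r² sin²θ = 0.0108041 m².
Substituting r = 0.0216 m, L = 0.1057 m, θ = 62.7°: d²x/dθ² = -0.0073388 m.
a = ω²·d²x/dθ² = (248.7)²·(-0.0073388) = -453.92 m/s²;  |a| = 453.92 m/s².

454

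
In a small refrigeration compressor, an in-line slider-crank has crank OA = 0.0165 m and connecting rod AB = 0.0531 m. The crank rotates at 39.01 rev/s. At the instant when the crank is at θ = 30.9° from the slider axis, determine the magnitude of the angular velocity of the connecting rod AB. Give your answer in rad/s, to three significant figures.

ω = 245.1 rad/s (converted from 39.01 rev/s).
The rod makes angle φ with the slider axis where L sinφ = r sinθ; differentiating, L cosφ·φ̇ = r ω cosθ.
L cosφ = √(L² − r² sin²θ) = 0.05242 m.
|ω_rod| = r ω |cosθ| / √(L² − r² sin²θ) = 0.0165·245.1·0.85806/0.05242 = 66.201 rad/s.

66.2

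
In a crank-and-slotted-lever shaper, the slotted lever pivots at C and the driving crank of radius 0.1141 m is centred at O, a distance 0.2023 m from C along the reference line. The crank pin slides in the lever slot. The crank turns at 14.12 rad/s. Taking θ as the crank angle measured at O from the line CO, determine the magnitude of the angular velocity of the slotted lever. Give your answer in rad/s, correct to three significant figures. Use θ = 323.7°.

4.90

ω = 14.12 rad/s
Crank pin A relative to C: A = (d + r cosθ, r sinθ); lever angle φ = atan2(r sinθ, d + r cosθ).
Differentiating tanφ: φ̇ = rω(d cosθ + r)/(d² + r² + 2dr cosθ).
d² + r² + 2dr cosθ = |CA|² = 0.0911497 m²;  d cosθ + r = +0.27714 m.
|ω_lever| = |0.1141·14.12·+0.27714| / 0.0911497 = 4.8985 rad/s.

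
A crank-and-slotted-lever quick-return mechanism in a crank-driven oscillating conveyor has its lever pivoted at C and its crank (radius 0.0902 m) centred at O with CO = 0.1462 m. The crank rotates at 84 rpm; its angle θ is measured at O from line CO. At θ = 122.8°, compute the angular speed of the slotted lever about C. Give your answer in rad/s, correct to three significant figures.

ω = 8.796 rad/s (from 84 rpm).
Crank pin A relative to C: A = (d + r cosθ, r sinθ); lever angle φ = atan2(r sinθ, d + r cosθ).
Differentiating tanφ: φ̇ = rω(d cosθ + r)/(d² + r² + 2dr cosθ).
d² + r² + 2dr cosθ = |CA|² = 0.0152232 m²;  d cosθ + r = +0.011002 m.
|ω_lever| = |0.0902·8.796·+0.011002| / 0.0152232 = 0.57344 rad/s.

0.573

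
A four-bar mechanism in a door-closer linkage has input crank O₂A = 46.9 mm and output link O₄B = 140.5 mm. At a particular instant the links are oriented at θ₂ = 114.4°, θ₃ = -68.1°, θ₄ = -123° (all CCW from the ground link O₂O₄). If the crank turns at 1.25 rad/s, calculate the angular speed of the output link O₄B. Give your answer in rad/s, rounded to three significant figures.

0.0222

ω₂ = 1.25 rad/s
Differentiating the loop-closure r₂e^{iθ₂}+r₃e^{iθ₃}=r₁+r₄e^{iθ₄} gives r₂ω₂e^{iθ₂}+r₃ω₃e^{iθ₃}=r₄ω₄e^{iθ₄}.
Eliminating the other unknown: ω₄ = r₂ω₂ sin(θ₂−θ₃) / [r₄ sin(θ₄−θ₃)].
Numerator sine = -0.04362; denominator sine = -0.81815.
Result = 0.0469·1.25·(-0.04362) / (0.1405·(-0.81815)) = +0.022246 rad/s; magnitude 0.022246 rad/s.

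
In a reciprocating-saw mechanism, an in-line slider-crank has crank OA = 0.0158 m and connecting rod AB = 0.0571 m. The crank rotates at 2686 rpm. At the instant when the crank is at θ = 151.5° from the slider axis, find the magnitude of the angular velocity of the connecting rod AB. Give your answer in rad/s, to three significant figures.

ω = 281.3 rad/s (converted from 2686 rpm).
The rod makes angle φ with the slider axis where L sinφ = r sinθ; differentiating, L cosφ·φ̇ = r ω cosθ.
L cosφ = √(L² − r² sin²θ) = 0.0566 m.
|ω_rod| = r ω |cosθ| / √(L² − r² sin²θ) = 0.0158·281.3·0.87882/0.0566 = 69.004 rad/s.

69.0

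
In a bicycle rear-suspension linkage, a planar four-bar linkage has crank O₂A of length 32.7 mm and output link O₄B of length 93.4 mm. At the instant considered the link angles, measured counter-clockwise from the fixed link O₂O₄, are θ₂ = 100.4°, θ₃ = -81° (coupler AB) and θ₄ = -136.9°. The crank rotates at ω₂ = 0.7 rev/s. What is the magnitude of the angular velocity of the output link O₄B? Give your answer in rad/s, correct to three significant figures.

0.0454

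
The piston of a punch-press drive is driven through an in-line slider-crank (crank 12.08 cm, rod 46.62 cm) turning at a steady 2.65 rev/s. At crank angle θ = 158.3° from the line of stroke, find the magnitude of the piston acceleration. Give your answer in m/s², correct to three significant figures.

24.7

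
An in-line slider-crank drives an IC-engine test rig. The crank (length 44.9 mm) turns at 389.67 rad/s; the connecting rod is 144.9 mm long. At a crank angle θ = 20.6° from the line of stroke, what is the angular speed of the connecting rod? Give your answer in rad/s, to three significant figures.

ω = 389.7 rad/s
The rod makes angle φ with the slider axis where L sinφ = r sinθ; differentiating, L cosφ·φ̇ = r ω cosθ.
L cosφ = √(L² − r² sin²θ) = 0.14404 m.
|ω_rod| = r ω |cosθ| / √(L² − r² sin²θ) = 0.0449·389.7·0.93606/0.14404 = 113.7 rad/s.

114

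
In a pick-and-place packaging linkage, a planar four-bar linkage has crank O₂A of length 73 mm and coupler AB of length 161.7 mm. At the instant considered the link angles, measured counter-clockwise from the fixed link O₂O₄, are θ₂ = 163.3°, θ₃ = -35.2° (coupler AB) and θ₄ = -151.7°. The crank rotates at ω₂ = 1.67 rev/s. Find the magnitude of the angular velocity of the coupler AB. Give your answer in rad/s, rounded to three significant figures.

3.74

ω₂ = 10.49 rad/s (from 1.67 rev/s).
Differentiating the loop-closure r₂e^{iθ₂}+r₃e^{iθ₃}=r₁+r₄e^{iθ₄} gives r₂ω₂e^{iθ₂}+r₃ω₃e^{iθ₃}=r₄ω₄e^{iθ₄}.
Eliminating the other unknown: ω₃ = r₂ω₂ sin(θ₄−θ₂) / [r₃ sin(θ₃−θ₄)].
Numerator sine = +0.70711; denominator sine = +0.89493.
Result = 0.073·10.49·(+0.70711) / (0.1617·(+0.89493)) = +3.7429 rad/s; magnitude 3.7429 rad/s.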